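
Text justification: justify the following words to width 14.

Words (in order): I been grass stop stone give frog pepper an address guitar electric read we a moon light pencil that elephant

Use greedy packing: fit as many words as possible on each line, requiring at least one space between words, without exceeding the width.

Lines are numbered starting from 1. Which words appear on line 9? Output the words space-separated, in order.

Answer: that elephant

Derivation:
Line 1: ['I', 'been', 'grass'] (min_width=12, slack=2)
Line 2: ['stop', 'stone'] (min_width=10, slack=4)
Line 3: ['give', 'frog'] (min_width=9, slack=5)
Line 4: ['pepper', 'an'] (min_width=9, slack=5)
Line 5: ['address', 'guitar'] (min_width=14, slack=0)
Line 6: ['electric', 'read'] (min_width=13, slack=1)
Line 7: ['we', 'a', 'moon'] (min_width=9, slack=5)
Line 8: ['light', 'pencil'] (min_width=12, slack=2)
Line 9: ['that', 'elephant'] (min_width=13, slack=1)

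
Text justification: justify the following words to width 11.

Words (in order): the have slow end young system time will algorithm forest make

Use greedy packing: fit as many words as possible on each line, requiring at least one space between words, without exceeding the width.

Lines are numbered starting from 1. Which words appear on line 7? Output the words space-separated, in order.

Line 1: ['the', 'have'] (min_width=8, slack=3)
Line 2: ['slow', 'end'] (min_width=8, slack=3)
Line 3: ['young'] (min_width=5, slack=6)
Line 4: ['system', 'time'] (min_width=11, slack=0)
Line 5: ['will'] (min_width=4, slack=7)
Line 6: ['algorithm'] (min_width=9, slack=2)
Line 7: ['forest', 'make'] (min_width=11, slack=0)

Answer: forest make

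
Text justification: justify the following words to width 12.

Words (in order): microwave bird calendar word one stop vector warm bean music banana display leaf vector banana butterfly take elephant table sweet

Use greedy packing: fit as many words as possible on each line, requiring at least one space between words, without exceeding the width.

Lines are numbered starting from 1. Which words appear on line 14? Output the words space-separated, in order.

Answer: table sweet

Derivation:
Line 1: ['microwave'] (min_width=9, slack=3)
Line 2: ['bird'] (min_width=4, slack=8)
Line 3: ['calendar'] (min_width=8, slack=4)
Line 4: ['word', 'one'] (min_width=8, slack=4)
Line 5: ['stop', 'vector'] (min_width=11, slack=1)
Line 6: ['warm', 'bean'] (min_width=9, slack=3)
Line 7: ['music', 'banana'] (min_width=12, slack=0)
Line 8: ['display', 'leaf'] (min_width=12, slack=0)
Line 9: ['vector'] (min_width=6, slack=6)
Line 10: ['banana'] (min_width=6, slack=6)
Line 11: ['butterfly'] (min_width=9, slack=3)
Line 12: ['take'] (min_width=4, slack=8)
Line 13: ['elephant'] (min_width=8, slack=4)
Line 14: ['table', 'sweet'] (min_width=11, slack=1)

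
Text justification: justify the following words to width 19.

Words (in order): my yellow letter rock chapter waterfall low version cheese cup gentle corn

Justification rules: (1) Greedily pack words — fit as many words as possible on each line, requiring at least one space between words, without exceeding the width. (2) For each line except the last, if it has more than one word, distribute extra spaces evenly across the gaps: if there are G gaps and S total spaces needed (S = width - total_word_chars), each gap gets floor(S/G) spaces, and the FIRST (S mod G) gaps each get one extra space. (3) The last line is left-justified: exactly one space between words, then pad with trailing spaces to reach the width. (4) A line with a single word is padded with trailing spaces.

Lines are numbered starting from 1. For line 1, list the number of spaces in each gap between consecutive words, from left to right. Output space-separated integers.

Answer: 3 2

Derivation:
Line 1: ['my', 'yellow', 'letter'] (min_width=16, slack=3)
Line 2: ['rock', 'chapter'] (min_width=12, slack=7)
Line 3: ['waterfall', 'low'] (min_width=13, slack=6)
Line 4: ['version', 'cheese', 'cup'] (min_width=18, slack=1)
Line 5: ['gentle', 'corn'] (min_width=11, slack=8)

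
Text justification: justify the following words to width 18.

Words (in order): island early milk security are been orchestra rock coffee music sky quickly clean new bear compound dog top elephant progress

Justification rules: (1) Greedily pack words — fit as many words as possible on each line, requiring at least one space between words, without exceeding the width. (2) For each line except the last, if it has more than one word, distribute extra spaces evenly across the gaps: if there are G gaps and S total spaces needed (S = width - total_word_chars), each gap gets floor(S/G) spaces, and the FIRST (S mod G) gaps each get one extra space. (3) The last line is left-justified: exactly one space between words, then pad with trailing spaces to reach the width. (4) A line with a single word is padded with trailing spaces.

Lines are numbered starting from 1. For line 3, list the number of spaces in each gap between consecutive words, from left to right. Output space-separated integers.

Answer: 5

Derivation:
Line 1: ['island', 'early', 'milk'] (min_width=17, slack=1)
Line 2: ['security', 'are', 'been'] (min_width=17, slack=1)
Line 3: ['orchestra', 'rock'] (min_width=14, slack=4)
Line 4: ['coffee', 'music', 'sky'] (min_width=16, slack=2)
Line 5: ['quickly', 'clean', 'new'] (min_width=17, slack=1)
Line 6: ['bear', 'compound', 'dog'] (min_width=17, slack=1)
Line 7: ['top', 'elephant'] (min_width=12, slack=6)
Line 8: ['progress'] (min_width=8, slack=10)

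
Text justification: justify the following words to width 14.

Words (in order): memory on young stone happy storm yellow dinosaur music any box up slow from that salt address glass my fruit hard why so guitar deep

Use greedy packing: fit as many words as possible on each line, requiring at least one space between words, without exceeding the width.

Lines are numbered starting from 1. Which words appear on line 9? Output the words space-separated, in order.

Answer: glass my fruit

Derivation:
Line 1: ['memory', 'on'] (min_width=9, slack=5)
Line 2: ['young', 'stone'] (min_width=11, slack=3)
Line 3: ['happy', 'storm'] (min_width=11, slack=3)
Line 4: ['yellow'] (min_width=6, slack=8)
Line 5: ['dinosaur', 'music'] (min_width=14, slack=0)
Line 6: ['any', 'box', 'up'] (min_width=10, slack=4)
Line 7: ['slow', 'from', 'that'] (min_width=14, slack=0)
Line 8: ['salt', 'address'] (min_width=12, slack=2)
Line 9: ['glass', 'my', 'fruit'] (min_width=14, slack=0)
Line 10: ['hard', 'why', 'so'] (min_width=11, slack=3)
Line 11: ['guitar', 'deep'] (min_width=11, slack=3)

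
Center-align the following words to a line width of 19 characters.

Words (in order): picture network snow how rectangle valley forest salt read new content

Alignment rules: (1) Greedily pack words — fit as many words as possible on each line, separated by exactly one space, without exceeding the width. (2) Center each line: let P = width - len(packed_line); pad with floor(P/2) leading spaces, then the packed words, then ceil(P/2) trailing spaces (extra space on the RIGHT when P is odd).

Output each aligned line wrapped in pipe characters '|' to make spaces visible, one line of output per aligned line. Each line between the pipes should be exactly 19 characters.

Answer: |  picture network  |
|snow how rectangle |
|valley forest salt |
| read new content  |

Derivation:
Line 1: ['picture', 'network'] (min_width=15, slack=4)
Line 2: ['snow', 'how', 'rectangle'] (min_width=18, slack=1)
Line 3: ['valley', 'forest', 'salt'] (min_width=18, slack=1)
Line 4: ['read', 'new', 'content'] (min_width=16, slack=3)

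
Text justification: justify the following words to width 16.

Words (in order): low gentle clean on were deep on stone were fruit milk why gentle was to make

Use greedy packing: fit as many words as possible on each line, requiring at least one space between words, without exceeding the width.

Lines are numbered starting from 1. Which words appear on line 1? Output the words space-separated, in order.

Line 1: ['low', 'gentle', 'clean'] (min_width=16, slack=0)
Line 2: ['on', 'were', 'deep', 'on'] (min_width=15, slack=1)
Line 3: ['stone', 'were', 'fruit'] (min_width=16, slack=0)
Line 4: ['milk', 'why', 'gentle'] (min_width=15, slack=1)
Line 5: ['was', 'to', 'make'] (min_width=11, slack=5)

Answer: low gentle clean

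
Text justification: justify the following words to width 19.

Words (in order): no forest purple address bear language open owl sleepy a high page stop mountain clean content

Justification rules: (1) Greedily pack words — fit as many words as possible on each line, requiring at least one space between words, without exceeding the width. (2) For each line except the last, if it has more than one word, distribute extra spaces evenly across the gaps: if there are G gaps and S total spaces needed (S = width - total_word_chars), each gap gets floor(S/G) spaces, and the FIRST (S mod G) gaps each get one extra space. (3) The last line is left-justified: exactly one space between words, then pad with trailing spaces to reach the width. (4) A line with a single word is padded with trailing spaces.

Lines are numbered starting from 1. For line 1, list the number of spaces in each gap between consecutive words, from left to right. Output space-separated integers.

Line 1: ['no', 'forest', 'purple'] (min_width=16, slack=3)
Line 2: ['address', 'bear'] (min_width=12, slack=7)
Line 3: ['language', 'open', 'owl'] (min_width=17, slack=2)
Line 4: ['sleepy', 'a', 'high', 'page'] (min_width=18, slack=1)
Line 5: ['stop', 'mountain', 'clean'] (min_width=19, slack=0)
Line 6: ['content'] (min_width=7, slack=12)

Answer: 3 2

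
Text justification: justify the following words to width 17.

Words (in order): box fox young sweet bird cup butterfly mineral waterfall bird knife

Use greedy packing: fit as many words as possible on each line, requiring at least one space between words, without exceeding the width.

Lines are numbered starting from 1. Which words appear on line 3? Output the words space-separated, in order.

Answer: butterfly mineral

Derivation:
Line 1: ['box', 'fox', 'young'] (min_width=13, slack=4)
Line 2: ['sweet', 'bird', 'cup'] (min_width=14, slack=3)
Line 3: ['butterfly', 'mineral'] (min_width=17, slack=0)
Line 4: ['waterfall', 'bird'] (min_width=14, slack=3)
Line 5: ['knife'] (min_width=5, slack=12)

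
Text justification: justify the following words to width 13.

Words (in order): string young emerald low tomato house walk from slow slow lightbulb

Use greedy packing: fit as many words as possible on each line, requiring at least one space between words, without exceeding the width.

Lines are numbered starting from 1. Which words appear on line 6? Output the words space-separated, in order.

Line 1: ['string', 'young'] (min_width=12, slack=1)
Line 2: ['emerald', 'low'] (min_width=11, slack=2)
Line 3: ['tomato', 'house'] (min_width=12, slack=1)
Line 4: ['walk', 'from'] (min_width=9, slack=4)
Line 5: ['slow', 'slow'] (min_width=9, slack=4)
Line 6: ['lightbulb'] (min_width=9, slack=4)

Answer: lightbulb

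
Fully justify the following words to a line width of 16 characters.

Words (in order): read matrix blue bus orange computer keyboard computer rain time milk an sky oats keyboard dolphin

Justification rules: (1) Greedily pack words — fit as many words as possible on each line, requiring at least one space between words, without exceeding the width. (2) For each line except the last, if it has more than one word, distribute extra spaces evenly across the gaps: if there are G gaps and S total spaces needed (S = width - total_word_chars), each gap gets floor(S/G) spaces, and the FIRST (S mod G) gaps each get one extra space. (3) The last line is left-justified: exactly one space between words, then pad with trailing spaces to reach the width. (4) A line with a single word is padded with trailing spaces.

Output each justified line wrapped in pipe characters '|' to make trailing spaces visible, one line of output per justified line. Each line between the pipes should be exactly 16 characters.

Line 1: ['read', 'matrix', 'blue'] (min_width=16, slack=0)
Line 2: ['bus', 'orange'] (min_width=10, slack=6)
Line 3: ['computer'] (min_width=8, slack=8)
Line 4: ['keyboard'] (min_width=8, slack=8)
Line 5: ['computer', 'rain'] (min_width=13, slack=3)
Line 6: ['time', 'milk', 'an', 'sky'] (min_width=16, slack=0)
Line 7: ['oats', 'keyboard'] (min_width=13, slack=3)
Line 8: ['dolphin'] (min_width=7, slack=9)

Answer: |read matrix blue|
|bus       orange|
|computer        |
|keyboard        |
|computer    rain|
|time milk an sky|
|oats    keyboard|
|dolphin         |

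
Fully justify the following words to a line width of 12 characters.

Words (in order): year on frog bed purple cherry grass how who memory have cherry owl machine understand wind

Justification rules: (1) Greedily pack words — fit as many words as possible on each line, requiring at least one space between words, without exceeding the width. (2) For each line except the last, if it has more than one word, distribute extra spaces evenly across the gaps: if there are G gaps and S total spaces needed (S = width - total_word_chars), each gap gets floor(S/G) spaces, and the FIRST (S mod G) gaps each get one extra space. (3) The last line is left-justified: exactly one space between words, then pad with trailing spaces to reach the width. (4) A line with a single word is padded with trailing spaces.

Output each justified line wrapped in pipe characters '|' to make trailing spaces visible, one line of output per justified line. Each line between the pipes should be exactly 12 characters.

Line 1: ['year', 'on', 'frog'] (min_width=12, slack=0)
Line 2: ['bed', 'purple'] (min_width=10, slack=2)
Line 3: ['cherry', 'grass'] (min_width=12, slack=0)
Line 4: ['how', 'who'] (min_width=7, slack=5)
Line 5: ['memory', 'have'] (min_width=11, slack=1)
Line 6: ['cherry', 'owl'] (min_width=10, slack=2)
Line 7: ['machine'] (min_width=7, slack=5)
Line 8: ['understand'] (min_width=10, slack=2)
Line 9: ['wind'] (min_width=4, slack=8)

Answer: |year on frog|
|bed   purple|
|cherry grass|
|how      who|
|memory  have|
|cherry   owl|
|machine     |
|understand  |
|wind        |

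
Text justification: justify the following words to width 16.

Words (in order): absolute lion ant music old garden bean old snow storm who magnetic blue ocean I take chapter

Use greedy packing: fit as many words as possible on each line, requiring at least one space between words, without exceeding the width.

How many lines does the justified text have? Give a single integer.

Line 1: ['absolute', 'lion'] (min_width=13, slack=3)
Line 2: ['ant', 'music', 'old'] (min_width=13, slack=3)
Line 3: ['garden', 'bean', 'old'] (min_width=15, slack=1)
Line 4: ['snow', 'storm', 'who'] (min_width=14, slack=2)
Line 5: ['magnetic', 'blue'] (min_width=13, slack=3)
Line 6: ['ocean', 'I', 'take'] (min_width=12, slack=4)
Line 7: ['chapter'] (min_width=7, slack=9)
Total lines: 7

Answer: 7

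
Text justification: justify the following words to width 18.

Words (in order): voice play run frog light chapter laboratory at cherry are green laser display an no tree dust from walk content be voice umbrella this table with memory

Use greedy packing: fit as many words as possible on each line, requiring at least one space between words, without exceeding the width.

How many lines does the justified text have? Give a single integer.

Line 1: ['voice', 'play', 'run'] (min_width=14, slack=4)
Line 2: ['frog', 'light', 'chapter'] (min_width=18, slack=0)
Line 3: ['laboratory', 'at'] (min_width=13, slack=5)
Line 4: ['cherry', 'are', 'green'] (min_width=16, slack=2)
Line 5: ['laser', 'display', 'an'] (min_width=16, slack=2)
Line 6: ['no', 'tree', 'dust', 'from'] (min_width=17, slack=1)
Line 7: ['walk', 'content', 'be'] (min_width=15, slack=3)
Line 8: ['voice', 'umbrella'] (min_width=14, slack=4)
Line 9: ['this', 'table', 'with'] (min_width=15, slack=3)
Line 10: ['memory'] (min_width=6, slack=12)
Total lines: 10

Answer: 10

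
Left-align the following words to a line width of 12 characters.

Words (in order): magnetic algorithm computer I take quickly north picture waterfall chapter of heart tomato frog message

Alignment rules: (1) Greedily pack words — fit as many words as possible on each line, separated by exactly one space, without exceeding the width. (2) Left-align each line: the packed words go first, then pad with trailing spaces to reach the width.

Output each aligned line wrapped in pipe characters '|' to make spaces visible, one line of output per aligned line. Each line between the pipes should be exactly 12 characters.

Line 1: ['magnetic'] (min_width=8, slack=4)
Line 2: ['algorithm'] (min_width=9, slack=3)
Line 3: ['computer', 'I'] (min_width=10, slack=2)
Line 4: ['take', 'quickly'] (min_width=12, slack=0)
Line 5: ['north'] (min_width=5, slack=7)
Line 6: ['picture'] (min_width=7, slack=5)
Line 7: ['waterfall'] (min_width=9, slack=3)
Line 8: ['chapter', 'of'] (min_width=10, slack=2)
Line 9: ['heart', 'tomato'] (min_width=12, slack=0)
Line 10: ['frog', 'message'] (min_width=12, slack=0)

Answer: |magnetic    |
|algorithm   |
|computer I  |
|take quickly|
|north       |
|picture     |
|waterfall   |
|chapter of  |
|heart tomato|
|frog message|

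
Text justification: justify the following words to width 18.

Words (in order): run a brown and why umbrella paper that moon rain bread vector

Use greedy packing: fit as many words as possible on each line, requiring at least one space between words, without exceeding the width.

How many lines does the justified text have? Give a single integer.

Answer: 4

Derivation:
Line 1: ['run', 'a', 'brown', 'and'] (min_width=15, slack=3)
Line 2: ['why', 'umbrella', 'paper'] (min_width=18, slack=0)
Line 3: ['that', 'moon', 'rain'] (min_width=14, slack=4)
Line 4: ['bread', 'vector'] (min_width=12, slack=6)
Total lines: 4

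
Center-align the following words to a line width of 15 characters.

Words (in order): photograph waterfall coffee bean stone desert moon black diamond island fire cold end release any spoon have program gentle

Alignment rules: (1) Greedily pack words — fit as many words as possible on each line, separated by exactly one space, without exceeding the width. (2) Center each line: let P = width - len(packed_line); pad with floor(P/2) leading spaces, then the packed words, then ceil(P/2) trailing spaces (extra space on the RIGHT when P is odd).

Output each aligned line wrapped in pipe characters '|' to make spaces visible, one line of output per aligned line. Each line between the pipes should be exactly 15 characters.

Answer: |  photograph   |
|   waterfall   |
|  coffee bean  |
| stone desert  |
|  moon black   |
|diamond island |
| fire cold end |
|  release any  |
|  spoon have   |
|program gentle |

Derivation:
Line 1: ['photograph'] (min_width=10, slack=5)
Line 2: ['waterfall'] (min_width=9, slack=6)
Line 3: ['coffee', 'bean'] (min_width=11, slack=4)
Line 4: ['stone', 'desert'] (min_width=12, slack=3)
Line 5: ['moon', 'black'] (min_width=10, slack=5)
Line 6: ['diamond', 'island'] (min_width=14, slack=1)
Line 7: ['fire', 'cold', 'end'] (min_width=13, slack=2)
Line 8: ['release', 'any'] (min_width=11, slack=4)
Line 9: ['spoon', 'have'] (min_width=10, slack=5)
Line 10: ['program', 'gentle'] (min_width=14, slack=1)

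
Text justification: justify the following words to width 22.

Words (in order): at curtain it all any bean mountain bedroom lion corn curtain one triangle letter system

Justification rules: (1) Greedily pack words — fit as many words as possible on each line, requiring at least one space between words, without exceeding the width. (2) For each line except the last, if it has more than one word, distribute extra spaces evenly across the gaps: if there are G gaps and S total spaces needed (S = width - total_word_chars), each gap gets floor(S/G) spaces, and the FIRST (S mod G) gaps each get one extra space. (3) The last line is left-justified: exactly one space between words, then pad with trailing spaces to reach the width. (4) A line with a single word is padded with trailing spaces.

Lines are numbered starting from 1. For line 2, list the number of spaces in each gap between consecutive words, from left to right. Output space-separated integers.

Answer: 2 1

Derivation:
Line 1: ['at', 'curtain', 'it', 'all', 'any'] (min_width=21, slack=1)
Line 2: ['bean', 'mountain', 'bedroom'] (min_width=21, slack=1)
Line 3: ['lion', 'corn', 'curtain', 'one'] (min_width=21, slack=1)
Line 4: ['triangle', 'letter', 'system'] (min_width=22, slack=0)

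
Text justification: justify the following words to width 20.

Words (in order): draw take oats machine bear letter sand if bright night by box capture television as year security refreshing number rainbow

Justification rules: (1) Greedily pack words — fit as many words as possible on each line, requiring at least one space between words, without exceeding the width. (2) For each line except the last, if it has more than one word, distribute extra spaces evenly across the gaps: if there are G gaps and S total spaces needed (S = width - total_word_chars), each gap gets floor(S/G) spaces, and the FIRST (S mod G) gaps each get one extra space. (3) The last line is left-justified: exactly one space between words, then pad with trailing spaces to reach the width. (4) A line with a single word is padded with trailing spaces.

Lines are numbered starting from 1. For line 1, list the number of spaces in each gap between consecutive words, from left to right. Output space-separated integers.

Answer: 4 4

Derivation:
Line 1: ['draw', 'take', 'oats'] (min_width=14, slack=6)
Line 2: ['machine', 'bear', 'letter'] (min_width=19, slack=1)
Line 3: ['sand', 'if', 'bright', 'night'] (min_width=20, slack=0)
Line 4: ['by', 'box', 'capture'] (min_width=14, slack=6)
Line 5: ['television', 'as', 'year'] (min_width=18, slack=2)
Line 6: ['security', 'refreshing'] (min_width=19, slack=1)
Line 7: ['number', 'rainbow'] (min_width=14, slack=6)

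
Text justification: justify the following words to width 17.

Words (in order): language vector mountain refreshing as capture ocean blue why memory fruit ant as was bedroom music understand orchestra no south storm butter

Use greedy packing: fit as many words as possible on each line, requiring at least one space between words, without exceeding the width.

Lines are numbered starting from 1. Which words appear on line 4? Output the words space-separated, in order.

Line 1: ['language', 'vector'] (min_width=15, slack=2)
Line 2: ['mountain'] (min_width=8, slack=9)
Line 3: ['refreshing', 'as'] (min_width=13, slack=4)
Line 4: ['capture', 'ocean'] (min_width=13, slack=4)
Line 5: ['blue', 'why', 'memory'] (min_width=15, slack=2)
Line 6: ['fruit', 'ant', 'as', 'was'] (min_width=16, slack=1)
Line 7: ['bedroom', 'music'] (min_width=13, slack=4)
Line 8: ['understand'] (min_width=10, slack=7)
Line 9: ['orchestra', 'no'] (min_width=12, slack=5)
Line 10: ['south', 'storm'] (min_width=11, slack=6)
Line 11: ['butter'] (min_width=6, slack=11)

Answer: capture ocean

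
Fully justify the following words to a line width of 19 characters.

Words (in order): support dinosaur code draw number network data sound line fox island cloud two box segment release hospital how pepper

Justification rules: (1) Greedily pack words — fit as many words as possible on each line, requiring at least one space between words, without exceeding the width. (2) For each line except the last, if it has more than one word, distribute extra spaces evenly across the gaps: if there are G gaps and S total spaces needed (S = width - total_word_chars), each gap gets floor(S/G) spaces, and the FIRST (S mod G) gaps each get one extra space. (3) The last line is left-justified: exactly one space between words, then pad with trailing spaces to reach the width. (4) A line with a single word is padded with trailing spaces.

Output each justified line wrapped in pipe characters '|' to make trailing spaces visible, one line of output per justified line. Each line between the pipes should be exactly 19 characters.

Answer: |support    dinosaur|
|code   draw  number|
|network  data sound|
|line   fox   island|
|cloud    two    box|
|segment     release|
|hospital how pepper|

Derivation:
Line 1: ['support', 'dinosaur'] (min_width=16, slack=3)
Line 2: ['code', 'draw', 'number'] (min_width=16, slack=3)
Line 3: ['network', 'data', 'sound'] (min_width=18, slack=1)
Line 4: ['line', 'fox', 'island'] (min_width=15, slack=4)
Line 5: ['cloud', 'two', 'box'] (min_width=13, slack=6)
Line 6: ['segment', 'release'] (min_width=15, slack=4)
Line 7: ['hospital', 'how', 'pepper'] (min_width=19, slack=0)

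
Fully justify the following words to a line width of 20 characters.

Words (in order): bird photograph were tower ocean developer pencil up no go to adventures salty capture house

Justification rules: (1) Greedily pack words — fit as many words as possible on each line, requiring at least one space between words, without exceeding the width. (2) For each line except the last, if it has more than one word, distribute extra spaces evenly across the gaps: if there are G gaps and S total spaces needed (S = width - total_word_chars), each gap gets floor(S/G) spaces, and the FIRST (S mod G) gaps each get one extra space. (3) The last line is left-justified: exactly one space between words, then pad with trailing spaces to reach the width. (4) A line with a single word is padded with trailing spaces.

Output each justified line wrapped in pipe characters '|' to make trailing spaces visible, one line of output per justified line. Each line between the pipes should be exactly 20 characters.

Answer: |bird photograph were|
|tower          ocean|
|developer  pencil up|
|no  go to adventures|
|salty capture house |

Derivation:
Line 1: ['bird', 'photograph', 'were'] (min_width=20, slack=0)
Line 2: ['tower', 'ocean'] (min_width=11, slack=9)
Line 3: ['developer', 'pencil', 'up'] (min_width=19, slack=1)
Line 4: ['no', 'go', 'to', 'adventures'] (min_width=19, slack=1)
Line 5: ['salty', 'capture', 'house'] (min_width=19, slack=1)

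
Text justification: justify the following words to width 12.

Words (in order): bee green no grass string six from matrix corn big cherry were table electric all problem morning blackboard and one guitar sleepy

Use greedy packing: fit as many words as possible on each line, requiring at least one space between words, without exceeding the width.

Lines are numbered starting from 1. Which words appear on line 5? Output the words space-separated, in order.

Answer: big cherry

Derivation:
Line 1: ['bee', 'green', 'no'] (min_width=12, slack=0)
Line 2: ['grass', 'string'] (min_width=12, slack=0)
Line 3: ['six', 'from'] (min_width=8, slack=4)
Line 4: ['matrix', 'corn'] (min_width=11, slack=1)
Line 5: ['big', 'cherry'] (min_width=10, slack=2)
Line 6: ['were', 'table'] (min_width=10, slack=2)
Line 7: ['electric', 'all'] (min_width=12, slack=0)
Line 8: ['problem'] (min_width=7, slack=5)
Line 9: ['morning'] (min_width=7, slack=5)
Line 10: ['blackboard'] (min_width=10, slack=2)
Line 11: ['and', 'one'] (min_width=7, slack=5)
Line 12: ['guitar'] (min_width=6, slack=6)
Line 13: ['sleepy'] (min_width=6, slack=6)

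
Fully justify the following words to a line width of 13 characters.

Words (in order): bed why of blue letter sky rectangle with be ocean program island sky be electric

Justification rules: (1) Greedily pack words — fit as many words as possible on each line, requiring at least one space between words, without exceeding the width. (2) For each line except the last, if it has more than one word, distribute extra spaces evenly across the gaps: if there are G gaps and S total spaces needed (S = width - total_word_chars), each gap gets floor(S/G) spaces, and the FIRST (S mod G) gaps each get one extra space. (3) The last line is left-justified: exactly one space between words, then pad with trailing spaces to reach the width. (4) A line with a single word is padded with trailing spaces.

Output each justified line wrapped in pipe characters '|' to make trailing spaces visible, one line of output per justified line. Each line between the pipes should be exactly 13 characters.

Line 1: ['bed', 'why', 'of'] (min_width=10, slack=3)
Line 2: ['blue', 'letter'] (min_width=11, slack=2)
Line 3: ['sky', 'rectangle'] (min_width=13, slack=0)
Line 4: ['with', 'be', 'ocean'] (min_width=13, slack=0)
Line 5: ['program'] (min_width=7, slack=6)
Line 6: ['island', 'sky', 'be'] (min_width=13, slack=0)
Line 7: ['electric'] (min_width=8, slack=5)

Answer: |bed   why  of|
|blue   letter|
|sky rectangle|
|with be ocean|
|program      |
|island sky be|
|electric     |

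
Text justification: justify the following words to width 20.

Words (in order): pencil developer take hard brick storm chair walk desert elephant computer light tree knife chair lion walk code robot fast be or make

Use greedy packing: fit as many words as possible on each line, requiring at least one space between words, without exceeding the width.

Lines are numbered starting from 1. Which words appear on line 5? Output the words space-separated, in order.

Answer: computer light tree

Derivation:
Line 1: ['pencil', 'developer'] (min_width=16, slack=4)
Line 2: ['take', 'hard', 'brick'] (min_width=15, slack=5)
Line 3: ['storm', 'chair', 'walk'] (min_width=16, slack=4)
Line 4: ['desert', 'elephant'] (min_width=15, slack=5)
Line 5: ['computer', 'light', 'tree'] (min_width=19, slack=1)
Line 6: ['knife', 'chair', 'lion'] (min_width=16, slack=4)
Line 7: ['walk', 'code', 'robot', 'fast'] (min_width=20, slack=0)
Line 8: ['be', 'or', 'make'] (min_width=10, slack=10)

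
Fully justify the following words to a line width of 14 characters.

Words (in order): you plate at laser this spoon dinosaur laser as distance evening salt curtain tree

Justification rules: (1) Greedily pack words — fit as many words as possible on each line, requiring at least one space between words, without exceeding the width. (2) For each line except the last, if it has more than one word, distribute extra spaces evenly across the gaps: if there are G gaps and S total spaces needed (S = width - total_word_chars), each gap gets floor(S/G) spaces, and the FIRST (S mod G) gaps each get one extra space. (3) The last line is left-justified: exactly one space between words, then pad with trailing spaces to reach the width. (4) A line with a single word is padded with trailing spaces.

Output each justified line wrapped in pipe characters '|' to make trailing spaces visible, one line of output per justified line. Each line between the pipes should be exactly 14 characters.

Answer: |you  plate  at|
|laser     this|
|spoon dinosaur|
|laser       as|
|distance      |
|evening   salt|
|curtain tree  |

Derivation:
Line 1: ['you', 'plate', 'at'] (min_width=12, slack=2)
Line 2: ['laser', 'this'] (min_width=10, slack=4)
Line 3: ['spoon', 'dinosaur'] (min_width=14, slack=0)
Line 4: ['laser', 'as'] (min_width=8, slack=6)
Line 5: ['distance'] (min_width=8, slack=6)
Line 6: ['evening', 'salt'] (min_width=12, slack=2)
Line 7: ['curtain', 'tree'] (min_width=12, slack=2)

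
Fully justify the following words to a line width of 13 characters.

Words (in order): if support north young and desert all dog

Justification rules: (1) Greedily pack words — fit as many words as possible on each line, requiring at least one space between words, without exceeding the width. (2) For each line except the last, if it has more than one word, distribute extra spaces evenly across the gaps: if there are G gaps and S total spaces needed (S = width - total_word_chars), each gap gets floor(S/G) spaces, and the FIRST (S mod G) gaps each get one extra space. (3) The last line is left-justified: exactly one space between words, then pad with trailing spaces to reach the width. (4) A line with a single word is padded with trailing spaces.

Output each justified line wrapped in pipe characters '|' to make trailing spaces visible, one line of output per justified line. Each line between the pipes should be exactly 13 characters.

Answer: |if    support|
|north   young|
|and    desert|
|all dog      |

Derivation:
Line 1: ['if', 'support'] (min_width=10, slack=3)
Line 2: ['north', 'young'] (min_width=11, slack=2)
Line 3: ['and', 'desert'] (min_width=10, slack=3)
Line 4: ['all', 'dog'] (min_width=7, slack=6)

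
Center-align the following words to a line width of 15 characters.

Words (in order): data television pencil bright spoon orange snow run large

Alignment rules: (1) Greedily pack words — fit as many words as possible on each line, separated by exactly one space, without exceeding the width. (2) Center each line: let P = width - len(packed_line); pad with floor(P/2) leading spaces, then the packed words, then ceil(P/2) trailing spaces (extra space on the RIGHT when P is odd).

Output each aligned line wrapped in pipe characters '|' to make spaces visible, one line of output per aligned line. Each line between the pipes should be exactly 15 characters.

Line 1: ['data', 'television'] (min_width=15, slack=0)
Line 2: ['pencil', 'bright'] (min_width=13, slack=2)
Line 3: ['spoon', 'orange'] (min_width=12, slack=3)
Line 4: ['snow', 'run', 'large'] (min_width=14, slack=1)

Answer: |data television|
| pencil bright |
| spoon orange  |
|snow run large |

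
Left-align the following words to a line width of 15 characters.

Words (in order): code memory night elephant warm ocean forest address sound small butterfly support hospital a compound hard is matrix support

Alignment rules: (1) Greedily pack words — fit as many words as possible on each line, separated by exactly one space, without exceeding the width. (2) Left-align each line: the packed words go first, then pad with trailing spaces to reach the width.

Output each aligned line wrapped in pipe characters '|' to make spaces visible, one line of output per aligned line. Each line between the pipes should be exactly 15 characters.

Line 1: ['code', 'memory'] (min_width=11, slack=4)
Line 2: ['night', 'elephant'] (min_width=14, slack=1)
Line 3: ['warm', 'ocean'] (min_width=10, slack=5)
Line 4: ['forest', 'address'] (min_width=14, slack=1)
Line 5: ['sound', 'small'] (min_width=11, slack=4)
Line 6: ['butterfly'] (min_width=9, slack=6)
Line 7: ['support'] (min_width=7, slack=8)
Line 8: ['hospital', 'a'] (min_width=10, slack=5)
Line 9: ['compound', 'hard'] (min_width=13, slack=2)
Line 10: ['is', 'matrix'] (min_width=9, slack=6)
Line 11: ['support'] (min_width=7, slack=8)

Answer: |code memory    |
|night elephant |
|warm ocean     |
|forest address |
|sound small    |
|butterfly      |
|support        |
|hospital a     |
|compound hard  |
|is matrix      |
|support        |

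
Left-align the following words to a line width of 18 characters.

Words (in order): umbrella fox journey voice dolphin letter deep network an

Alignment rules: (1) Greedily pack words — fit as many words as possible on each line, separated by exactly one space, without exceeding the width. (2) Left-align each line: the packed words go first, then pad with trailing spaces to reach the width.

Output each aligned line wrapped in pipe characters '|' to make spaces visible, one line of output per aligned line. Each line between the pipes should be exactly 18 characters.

Answer: |umbrella fox      |
|journey voice     |
|dolphin letter    |
|deep network an   |

Derivation:
Line 1: ['umbrella', 'fox'] (min_width=12, slack=6)
Line 2: ['journey', 'voice'] (min_width=13, slack=5)
Line 3: ['dolphin', 'letter'] (min_width=14, slack=4)
Line 4: ['deep', 'network', 'an'] (min_width=15, slack=3)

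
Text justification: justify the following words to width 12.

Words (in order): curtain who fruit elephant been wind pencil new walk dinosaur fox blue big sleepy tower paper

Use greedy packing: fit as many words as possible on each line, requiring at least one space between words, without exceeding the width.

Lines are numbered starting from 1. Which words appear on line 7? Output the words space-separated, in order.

Line 1: ['curtain', 'who'] (min_width=11, slack=1)
Line 2: ['fruit'] (min_width=5, slack=7)
Line 3: ['elephant'] (min_width=8, slack=4)
Line 4: ['been', 'wind'] (min_width=9, slack=3)
Line 5: ['pencil', 'new'] (min_width=10, slack=2)
Line 6: ['walk'] (min_width=4, slack=8)
Line 7: ['dinosaur', 'fox'] (min_width=12, slack=0)
Line 8: ['blue', 'big'] (min_width=8, slack=4)
Line 9: ['sleepy', 'tower'] (min_width=12, slack=0)
Line 10: ['paper'] (min_width=5, slack=7)

Answer: dinosaur fox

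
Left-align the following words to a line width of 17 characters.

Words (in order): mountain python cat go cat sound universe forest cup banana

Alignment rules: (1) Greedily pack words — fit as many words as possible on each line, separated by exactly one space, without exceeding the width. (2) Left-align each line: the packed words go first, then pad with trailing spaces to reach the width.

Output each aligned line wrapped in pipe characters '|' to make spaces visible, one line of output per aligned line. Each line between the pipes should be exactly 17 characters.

Answer: |mountain python  |
|cat go cat sound |
|universe forest  |
|cup banana       |

Derivation:
Line 1: ['mountain', 'python'] (min_width=15, slack=2)
Line 2: ['cat', 'go', 'cat', 'sound'] (min_width=16, slack=1)
Line 3: ['universe', 'forest'] (min_width=15, slack=2)
Line 4: ['cup', 'banana'] (min_width=10, slack=7)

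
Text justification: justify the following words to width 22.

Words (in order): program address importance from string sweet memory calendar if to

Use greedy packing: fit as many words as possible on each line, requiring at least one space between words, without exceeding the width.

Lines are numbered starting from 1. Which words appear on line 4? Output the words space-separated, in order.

Line 1: ['program', 'address'] (min_width=15, slack=7)
Line 2: ['importance', 'from', 'string'] (min_width=22, slack=0)
Line 3: ['sweet', 'memory', 'calendar'] (min_width=21, slack=1)
Line 4: ['if', 'to'] (min_width=5, slack=17)

Answer: if to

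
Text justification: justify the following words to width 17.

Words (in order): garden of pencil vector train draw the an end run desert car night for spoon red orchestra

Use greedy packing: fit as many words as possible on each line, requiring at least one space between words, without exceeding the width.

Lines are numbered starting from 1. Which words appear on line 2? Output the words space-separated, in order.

Line 1: ['garden', 'of', 'pencil'] (min_width=16, slack=1)
Line 2: ['vector', 'train', 'draw'] (min_width=17, slack=0)
Line 3: ['the', 'an', 'end', 'run'] (min_width=14, slack=3)
Line 4: ['desert', 'car', 'night'] (min_width=16, slack=1)
Line 5: ['for', 'spoon', 'red'] (min_width=13, slack=4)
Line 6: ['orchestra'] (min_width=9, slack=8)

Answer: vector train draw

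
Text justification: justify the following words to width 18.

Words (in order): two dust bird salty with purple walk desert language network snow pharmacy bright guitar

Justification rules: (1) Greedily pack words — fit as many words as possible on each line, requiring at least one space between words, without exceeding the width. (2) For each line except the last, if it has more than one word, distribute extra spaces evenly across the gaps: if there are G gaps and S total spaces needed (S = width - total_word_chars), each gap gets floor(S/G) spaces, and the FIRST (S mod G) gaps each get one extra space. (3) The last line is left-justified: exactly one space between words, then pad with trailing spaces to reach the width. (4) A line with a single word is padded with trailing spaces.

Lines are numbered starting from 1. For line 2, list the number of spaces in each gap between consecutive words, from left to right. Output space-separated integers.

Line 1: ['two', 'dust', 'bird'] (min_width=13, slack=5)
Line 2: ['salty', 'with', 'purple'] (min_width=17, slack=1)
Line 3: ['walk', 'desert'] (min_width=11, slack=7)
Line 4: ['language', 'network'] (min_width=16, slack=2)
Line 5: ['snow', 'pharmacy'] (min_width=13, slack=5)
Line 6: ['bright', 'guitar'] (min_width=13, slack=5)

Answer: 2 1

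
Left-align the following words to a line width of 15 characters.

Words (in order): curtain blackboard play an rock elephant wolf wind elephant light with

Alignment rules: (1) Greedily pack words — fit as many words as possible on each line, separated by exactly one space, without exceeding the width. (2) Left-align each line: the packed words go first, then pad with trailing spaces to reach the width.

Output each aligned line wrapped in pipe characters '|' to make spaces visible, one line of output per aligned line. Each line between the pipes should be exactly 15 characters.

Answer: |curtain        |
|blackboard play|
|an rock        |
|elephant wolf  |
|wind elephant  |
|light with     |

Derivation:
Line 1: ['curtain'] (min_width=7, slack=8)
Line 2: ['blackboard', 'play'] (min_width=15, slack=0)
Line 3: ['an', 'rock'] (min_width=7, slack=8)
Line 4: ['elephant', 'wolf'] (min_width=13, slack=2)
Line 5: ['wind', 'elephant'] (min_width=13, slack=2)
Line 6: ['light', 'with'] (min_width=10, slack=5)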